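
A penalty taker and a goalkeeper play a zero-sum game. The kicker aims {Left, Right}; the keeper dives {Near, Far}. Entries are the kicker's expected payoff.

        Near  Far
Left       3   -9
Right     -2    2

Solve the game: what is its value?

Row minima: Left → -9, Right → -2; maximin = -2.
Column maxima: Near → 3, Far → 2; minimax = 2.
-2 ≠ 2, so there is no saddle point; optimal play is mixed.
Let the kicker play Left with probability p. Expected payoff against Near: 3p + (-2)(1−p) = 5p − 2; against Far: (-9)p + 2(1−p) = −11p + 2.
Setting these equal: 5p − 2 = −11p + 2 ⇒ 16p = 4 ⇒ p = 1/4, and the value is (5)·(1/4) − 2 = -3/4.
For the keeper: with q = P(Near), equating Left's and Right's payoffs gives 12q − 9 = −4q + 2 ⇒ q = 11/16.

-3/4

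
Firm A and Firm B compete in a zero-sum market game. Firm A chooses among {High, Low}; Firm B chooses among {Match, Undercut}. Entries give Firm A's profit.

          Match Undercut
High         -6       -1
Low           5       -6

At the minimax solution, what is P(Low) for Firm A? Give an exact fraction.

Row minima: High → -6, Low → -6; maximin = -6.
Column maxima: Match → 5, Undercut → -1; minimax = -1.
-6 ≠ -1, so there is no saddle point; optimal play is mixed.
Let Firm A play High with probability p. Expected payoff against Match: (-6)p + 5(1−p) = −11p + 5; against Undercut: (-1)p + (-6)(1−p) = 5p − 6.
Setting these equal: −11p + 5 = 5p − 6 ⇒ −16p = -11 ⇒ p = 11/16, and the value is (-11)·(11/16) + 5 = -41/16.
For Firm B: with q = P(Match), equating High's and Low's payoffs gives −5q − 1 = 11q − 6 ⇒ q = 5/16.

5/16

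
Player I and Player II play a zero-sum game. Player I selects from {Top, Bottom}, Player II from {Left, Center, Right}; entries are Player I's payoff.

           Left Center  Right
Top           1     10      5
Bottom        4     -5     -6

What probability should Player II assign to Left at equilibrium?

11/14

Row minima: Top → 1, Bottom → -6; maximin = 1.
Column maxima: Left → 4, Center → 10, Right → 5; minimax = 4.
1 ≠ 4, so there is no saddle point; optimal play is mixed.
Center is strictly dominated by Right (it gives Player I strictly more in every row), so Player II never plays it.
On the remaining 2×2 (Top, Bottom vs Left, Right):
Let Player I play Top with probability p. Expected payoff against Left: 1p + 4(1−p) = −3p + 4; against Right: 5p + (-6)(1−p) = 11p − 6.
Setting these equal: −3p + 4 = 11p − 6 ⇒ −14p = -10 ⇒ p = 5/7, and the value is (-3)·(5/7) + 4 = 13/7.
For Player II: with q = P(Left), equating Top's and Bottom's payoffs gives −4q + 5 = 10q − 6 ⇒ q = 11/14.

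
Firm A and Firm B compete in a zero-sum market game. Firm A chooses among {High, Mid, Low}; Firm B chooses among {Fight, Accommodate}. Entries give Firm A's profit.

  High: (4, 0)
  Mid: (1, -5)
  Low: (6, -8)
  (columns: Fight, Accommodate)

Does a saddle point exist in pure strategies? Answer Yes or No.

Yes

Row minima: High → 0, Mid → -5, Low → -8; maximin = 0.
Column maxima: Fight → 6, Accommodate → 0; minimax = 0.
maximin = minimax = 0, so a saddle point exists.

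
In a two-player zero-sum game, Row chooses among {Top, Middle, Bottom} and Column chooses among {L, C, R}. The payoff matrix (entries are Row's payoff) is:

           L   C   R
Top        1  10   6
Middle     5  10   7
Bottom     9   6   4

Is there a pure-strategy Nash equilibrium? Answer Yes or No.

Row minima: Top → 1, Middle → 5, Bottom → 4; maximin = 5.
Column maxima: L → 9, C → 10, R → 7; minimax = 7.
5 ≠ 7, so no pure-strategy equilibrium exists.

No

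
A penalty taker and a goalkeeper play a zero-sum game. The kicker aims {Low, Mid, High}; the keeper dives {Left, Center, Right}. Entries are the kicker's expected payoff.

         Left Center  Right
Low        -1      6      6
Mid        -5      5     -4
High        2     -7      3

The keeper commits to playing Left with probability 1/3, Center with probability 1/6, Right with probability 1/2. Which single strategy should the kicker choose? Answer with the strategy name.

Low

Expected payoff of Low: (1/3)·(-1) + (1/6)·6 + (1/2)·6 = 11/3.
Expected payoff of Mid: (1/3)·(-5) + (1/6)·5 + (1/2)·(-4) = -17/6.
Expected payoff of High: (1/3)·2 + (1/6)·(-7) + (1/2)·3 = 1.
The largest is 11/3, so the kicker's best response is Low.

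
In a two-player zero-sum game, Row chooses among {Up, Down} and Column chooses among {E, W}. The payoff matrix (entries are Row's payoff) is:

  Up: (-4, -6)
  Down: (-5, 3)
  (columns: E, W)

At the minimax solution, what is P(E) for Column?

9/10

Row minima: Up → -6, Down → -5; maximin = -5.
Column maxima: E → -4, W → 3; minimax = -4.
-5 ≠ -4, so there is no saddle point; optimal play is mixed.
Let Row play Up with probability p. Expected payoff against E: (-4)p + (-5)(1−p) = p − 5; against W: (-6)p + 3(1−p) = −9p + 3.
Setting these equal: p − 5 = −9p + 3 ⇒ 10p = 8 ⇒ p = 4/5, and the value is (1)·(4/5) − 5 = -21/5.
For Column: with q = P(E), equating Up's and Down's payoffs gives 2q − 6 = −8q + 3 ⇒ q = 9/10.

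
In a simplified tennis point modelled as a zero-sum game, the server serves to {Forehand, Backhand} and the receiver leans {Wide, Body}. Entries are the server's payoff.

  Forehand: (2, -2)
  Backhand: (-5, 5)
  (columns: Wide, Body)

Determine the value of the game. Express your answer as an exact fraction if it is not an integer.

Row minima: Forehand → -2, Backhand → -5; maximin = -2.
Column maxima: Wide → 2, Body → 5; minimax = 2.
-2 ≠ 2, so there is no saddle point; optimal play is mixed.
Let the server play Forehand with probability p. Expected payoff against Wide: 2p + (-5)(1−p) = 7p − 5; against Body: (-2)p + 5(1−p) = −7p + 5.
Setting these equal: 7p − 5 = −7p + 5 ⇒ 14p = 10 ⇒ p = 5/7, and the value is (7)·(5/7) − 5 = 0.
For the receiver: with q = P(Wide), equating Forehand's and Backhand's payoffs gives 4q − 2 = −10q + 5 ⇒ q = 1/2.

0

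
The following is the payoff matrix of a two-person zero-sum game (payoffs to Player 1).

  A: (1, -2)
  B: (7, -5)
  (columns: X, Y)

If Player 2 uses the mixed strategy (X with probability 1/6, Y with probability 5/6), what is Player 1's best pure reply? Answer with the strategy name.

A

Expected payoff of A: (1/6)·1 + (5/6)·(-2) = -3/2.
Expected payoff of B: (1/6)·7 + (5/6)·(-5) = -3.
The largest is -3/2, so Player 1's best response is A.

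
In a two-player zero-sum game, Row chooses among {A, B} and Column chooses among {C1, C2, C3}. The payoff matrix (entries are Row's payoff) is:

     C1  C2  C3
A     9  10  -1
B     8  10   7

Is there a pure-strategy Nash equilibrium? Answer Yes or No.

Row minima: A → -1, B → 7; maximin = 7.
Column maxima: C1 → 9, C2 → 10, C3 → 7; minimax = 7.
maximin = minimax = 7, so a saddle point exists.

Yes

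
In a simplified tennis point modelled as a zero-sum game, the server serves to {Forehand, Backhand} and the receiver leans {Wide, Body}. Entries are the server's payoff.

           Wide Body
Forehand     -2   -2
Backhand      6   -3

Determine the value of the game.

Row minima: Forehand → -2, Backhand → -3; maximin = -2.
Column maxima: Wide → 6, Body → -2; minimax = -2.
Since maximin = minimax = -2, there is a saddle point and the value is -2.

-2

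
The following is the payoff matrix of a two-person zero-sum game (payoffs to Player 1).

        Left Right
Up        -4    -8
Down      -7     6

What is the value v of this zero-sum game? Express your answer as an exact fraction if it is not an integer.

Row minima: Up → -8, Down → -7; maximin = -7.
Column maxima: Left → -4, Right → 6; minimax = -4.
-7 ≠ -4, so there is no saddle point; optimal play is mixed.
Let Player 1 play Up with probability p. Expected payoff against Left: (-4)p + (-7)(1−p) = 3p − 7; against Right: (-8)p + 6(1−p) = −14p + 6.
Setting these equal: 3p − 7 = −14p + 6 ⇒ 17p = 13 ⇒ p = 13/17, and the value is (3)·(13/17) − 7 = -80/17.
For Player 2: with q = P(Left), equating Up's and Down's payoffs gives 4q − 8 = −13q + 6 ⇒ q = 14/17.

-80/17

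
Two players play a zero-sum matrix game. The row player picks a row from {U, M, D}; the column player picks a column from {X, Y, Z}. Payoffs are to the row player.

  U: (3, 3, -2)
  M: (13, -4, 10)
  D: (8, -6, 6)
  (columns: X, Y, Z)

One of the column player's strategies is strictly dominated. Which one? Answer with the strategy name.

X

Z holds the row player's payoff strictly below X in every row: -2 < 3, 10 < 13, 6 < 8.
So X is strictly dominated for the column player.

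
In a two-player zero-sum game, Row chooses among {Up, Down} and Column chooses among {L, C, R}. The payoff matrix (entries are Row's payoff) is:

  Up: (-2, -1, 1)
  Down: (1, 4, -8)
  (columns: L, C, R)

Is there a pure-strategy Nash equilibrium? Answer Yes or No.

Row minima: Up → -2, Down → -8; maximin = -2.
Column maxima: L → 1, C → 4, R → 1; minimax = 1.
-2 ≠ 1, so no pure-strategy equilibrium exists.

No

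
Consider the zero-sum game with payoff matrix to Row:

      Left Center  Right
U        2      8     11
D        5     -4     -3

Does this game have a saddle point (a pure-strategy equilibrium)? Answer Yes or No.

Row minima: U → 2, D → -4; maximin = 2.
Column maxima: Left → 5, Center → 8, Right → 11; minimax = 5.
2 ≠ 5, so no pure-strategy equilibrium exists.

No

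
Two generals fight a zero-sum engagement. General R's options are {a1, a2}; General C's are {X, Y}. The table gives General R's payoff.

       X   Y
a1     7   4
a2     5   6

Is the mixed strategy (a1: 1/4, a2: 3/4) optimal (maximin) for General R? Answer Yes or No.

Against X this mix gives (1/4)·7 + (3/4)·5 = 11/2.
Against Y this mix gives (1/4)·4 + (3/4)·6 = 11/2.
All of General C's active replies (X, Y) yield 11/2, and no column does worse for General R. The mix makes General C indifferent and guarantees 11/2, so it is optimal.

Yes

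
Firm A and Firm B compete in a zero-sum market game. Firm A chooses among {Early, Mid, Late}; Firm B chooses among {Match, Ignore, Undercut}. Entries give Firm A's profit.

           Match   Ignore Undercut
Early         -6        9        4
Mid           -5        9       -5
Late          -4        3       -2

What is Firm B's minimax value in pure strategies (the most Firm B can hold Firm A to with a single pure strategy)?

Column maxima: Match → -4, Ignore → 9, Undercut → 4.
The smallest of these is -4.

-4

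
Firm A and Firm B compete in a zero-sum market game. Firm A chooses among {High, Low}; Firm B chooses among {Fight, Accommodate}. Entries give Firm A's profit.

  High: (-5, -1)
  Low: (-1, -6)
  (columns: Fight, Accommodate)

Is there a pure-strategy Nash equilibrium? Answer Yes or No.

No

Row minima: High → -5, Low → -6; maximin = -5.
Column maxima: Fight → -1, Accommodate → -1; minimax = -1.
-5 ≠ -1, so no pure-strategy equilibrium exists.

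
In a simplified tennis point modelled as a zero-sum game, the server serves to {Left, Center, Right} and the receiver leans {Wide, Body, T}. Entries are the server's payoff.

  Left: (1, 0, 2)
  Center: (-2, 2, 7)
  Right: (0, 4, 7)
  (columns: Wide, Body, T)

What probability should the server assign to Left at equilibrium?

4/5

Row minima: Left → 0, Center → -2, Right → 0; maximin = 0.
Column maxima: Wide → 1, Body → 4, T → 7; minimax = 1.
0 ≠ 1, so there is no saddle point; optimal play is mixed.
T is strictly dominated by Wide (it gives the server strictly more in every row), so the receiver never plays it.
With T eliminated, Center is strictly dominated by Right (Right gives the server strictly more in every remaining column), so the server never plays it.
On the remaining 2×2 (Left, Right vs Wide, Body):
Let the server play Left with probability p. Expected payoff against Wide: 1p + 0(1−p) = p; against Body: 0p + 4(1−p) = −4p + 4.
Setting these equal: p = −4p + 4 ⇒ 5p = 4 ⇒ p = 4/5, and the value is (1)·(4/5) = 4/5.
For the receiver: with q = P(Wide), equating Left's and Right's payoffs gives q = −4q + 4 ⇒ q = 4/5.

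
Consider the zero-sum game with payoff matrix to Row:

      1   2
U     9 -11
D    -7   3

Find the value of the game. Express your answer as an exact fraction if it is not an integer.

-5/3

Row minima: U → -11, D → -7; maximin = -7.
Column maxima: 1 → 9, 2 → 3; minimax = 3.
-7 ≠ 3, so there is no saddle point; optimal play is mixed.
Let Row play U with probability p. Expected payoff against 1: 9p + (-7)(1−p) = 16p − 7; against 2: (-11)p + 3(1−p) = −14p + 3.
Setting these equal: 16p − 7 = −14p + 3 ⇒ 30p = 10 ⇒ p = 1/3, and the value is (16)·(1/3) − 7 = -5/3.
For Column: with q = P(1), equating U's and D's payoffs gives 20q − 11 = −10q + 3 ⇒ q = 7/15.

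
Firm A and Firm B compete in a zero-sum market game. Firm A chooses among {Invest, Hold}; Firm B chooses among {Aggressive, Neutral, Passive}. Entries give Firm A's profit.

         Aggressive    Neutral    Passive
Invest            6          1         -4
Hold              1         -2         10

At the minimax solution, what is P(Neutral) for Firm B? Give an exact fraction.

14/17

Row minima: Invest → -4, Hold → -2; maximin = -2.
Column maxima: Aggressive → 6, Neutral → 1, Passive → 10; minimax = 1.
-2 ≠ 1, so there is no saddle point; optimal play is mixed.
Aggressive is strictly dominated by Neutral (it gives Firm A strictly more in every row), so Firm B never plays it.
On the remaining 2×2 (Invest, Hold vs Neutral, Passive):
Let Firm A play Invest with probability p. Expected payoff against Neutral: 1p + (-2)(1−p) = 3p − 2; against Passive: (-4)p + 10(1−p) = −14p + 10.
Setting these equal: 3p − 2 = −14p + 10 ⇒ 17p = 12 ⇒ p = 12/17, and the value is (3)·(12/17) − 2 = 2/17.
For Firm B: with q = P(Neutral), equating Invest's and Hold's payoffs gives 5q − 4 = −12q + 10 ⇒ q = 14/17.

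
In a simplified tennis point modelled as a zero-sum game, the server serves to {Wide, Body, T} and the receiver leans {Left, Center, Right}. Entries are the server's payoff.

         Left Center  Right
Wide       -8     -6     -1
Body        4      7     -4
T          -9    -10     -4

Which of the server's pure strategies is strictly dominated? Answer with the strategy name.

Wide gives a strictly higher payoff than T against every column: -8 > -9, -6 > -10, -1 > -4.
So T is strictly dominated and the server never plays it.

T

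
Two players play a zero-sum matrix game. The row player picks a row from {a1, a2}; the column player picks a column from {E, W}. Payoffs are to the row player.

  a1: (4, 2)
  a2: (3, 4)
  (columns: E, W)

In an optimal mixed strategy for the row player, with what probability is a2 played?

Row minima: a1 → 2, a2 → 3; maximin = 3.
Column maxima: E → 4, W → 4; minimax = 4.
3 ≠ 4, so there is no saddle point; optimal play is mixed.
Let the row player play a1 with probability p. Expected payoff against E: 4p + 3(1−p) = p + 3; against W: 2p + 4(1−p) = −2p + 4.
Setting these equal: p + 3 = −2p + 4 ⇒ 3p = 1 ⇒ p = 1/3, and the value is (1)·(1/3) + 3 = 10/3.
For the column player: with q = P(E), equating a1's and a2's payoffs gives 2q + 2 = −q + 4 ⇒ q = 2/3.

2/3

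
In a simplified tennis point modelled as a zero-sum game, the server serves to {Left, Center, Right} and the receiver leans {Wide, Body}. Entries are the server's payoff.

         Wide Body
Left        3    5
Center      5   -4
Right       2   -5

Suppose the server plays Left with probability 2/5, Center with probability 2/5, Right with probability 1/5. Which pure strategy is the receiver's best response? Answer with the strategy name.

If the receiver plays Wide, the server's expected payoff is (2/5)·3 + (2/5)·5 + (1/5)·2 = 18/5.
If the receiver plays Body, the server's expected payoff is (2/5)·5 + (2/5)·(-4) + (1/5)·(-5) = -3/5.
The receiver minimizes the server's payoff; the smallest is -3/5, so the best response is Body.

Body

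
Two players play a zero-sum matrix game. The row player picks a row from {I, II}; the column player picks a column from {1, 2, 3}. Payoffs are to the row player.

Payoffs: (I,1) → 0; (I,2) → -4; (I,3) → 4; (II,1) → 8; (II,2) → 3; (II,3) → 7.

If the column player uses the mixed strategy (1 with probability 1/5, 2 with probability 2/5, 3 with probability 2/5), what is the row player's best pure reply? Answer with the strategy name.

Expected payoff of I: (1/5)·0 + (2/5)·(-4) + (2/5)·4 = 0.
Expected payoff of II: (1/5)·8 + (2/5)·3 + (2/5)·7 = 28/5.
The largest is 28/5, so the row player's best response is II.

II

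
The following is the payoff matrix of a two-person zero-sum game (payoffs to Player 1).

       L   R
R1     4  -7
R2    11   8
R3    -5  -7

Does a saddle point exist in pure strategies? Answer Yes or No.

Yes

Row minima: R1 → -7, R2 → 8, R3 → -7; maximin = 8.
Column maxima: L → 11, R → 8; minimax = 8.
maximin = minimax = 8, so a saddle point exists.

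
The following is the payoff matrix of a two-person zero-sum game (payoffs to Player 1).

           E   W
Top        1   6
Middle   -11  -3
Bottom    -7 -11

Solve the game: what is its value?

1

Row minima: Top → 1, Middle → -11, Bottom → -11; maximin = 1.
Column maxima: E → 1, W → 6; minimax = 1.
Since maximin = minimax = 1, there is a saddle point and the value is 1.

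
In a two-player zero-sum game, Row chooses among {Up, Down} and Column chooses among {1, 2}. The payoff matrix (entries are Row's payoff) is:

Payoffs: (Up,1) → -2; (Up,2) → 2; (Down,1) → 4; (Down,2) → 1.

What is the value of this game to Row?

10/7

Row minima: Up → -2, Down → 1; maximin = 1.
Column maxima: 1 → 4, 2 → 2; minimax = 2.
1 ≠ 2, so there is no saddle point; optimal play is mixed.
Let Row play Up with probability p. Expected payoff against 1: (-2)p + 4(1−p) = −6p + 4; against 2: 2p + 1(1−p) = p + 1.
Setting these equal: −6p + 4 = p + 1 ⇒ −7p = -3 ⇒ p = 3/7, and the value is (-6)·(3/7) + 4 = 10/7.
For Column: with q = P(1), equating Up's and Down's payoffs gives −4q + 2 = 3q + 1 ⇒ q = 1/7.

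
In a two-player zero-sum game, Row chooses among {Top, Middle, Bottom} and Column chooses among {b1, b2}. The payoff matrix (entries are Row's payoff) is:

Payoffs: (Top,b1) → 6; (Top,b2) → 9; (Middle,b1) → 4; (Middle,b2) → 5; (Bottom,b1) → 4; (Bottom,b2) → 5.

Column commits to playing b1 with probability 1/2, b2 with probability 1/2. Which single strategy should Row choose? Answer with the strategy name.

Expected payoff of Top: (1/2)·6 + (1/2)·9 = 15/2.
Expected payoff of Middle: (1/2)·4 + (1/2)·5 = 9/2.
Expected payoff of Bottom: (1/2)·4 + (1/2)·5 = 9/2.
The largest is 15/2, so Row's best response is Top.

Top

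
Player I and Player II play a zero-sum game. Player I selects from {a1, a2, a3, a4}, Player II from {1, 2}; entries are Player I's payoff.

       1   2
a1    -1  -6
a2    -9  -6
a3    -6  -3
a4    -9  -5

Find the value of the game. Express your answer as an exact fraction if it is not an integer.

Row minima: a1 → -6, a2 → -9, a3 → -6, a4 → -9; maximin = -6.
Column maxima: 1 → -1, 2 → -3; minimax = -3.
-6 ≠ -3, so there is no saddle point; optimal play is mixed.
a2 is strictly dominated by a3, so Player I never plays it.
a4 is strictly dominated by a3, so Player I never plays it.
On the remaining 2×2 (a1, a3 vs 1, 2):
Let Player I play a1 with probability p. Expected payoff against 1: (-1)p + (-6)(1−p) = 5p − 6; against 2: (-6)p + (-3)(1−p) = −3p − 3.
Setting these equal: 5p − 6 = −3p − 3 ⇒ 8p = 3 ⇒ p = 3/8, and the value is (5)·(3/8) − 6 = -33/8.
For Player II: with q = P(1), equating a1's and a3's payoffs gives 5q − 6 = −3q − 3 ⇒ q = 3/8.

-33/8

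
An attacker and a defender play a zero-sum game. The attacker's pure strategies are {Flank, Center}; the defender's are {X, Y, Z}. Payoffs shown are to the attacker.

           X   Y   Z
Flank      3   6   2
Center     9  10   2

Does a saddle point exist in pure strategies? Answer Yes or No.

Yes

Row minima: Flank → 2, Center → 2; maximin = 2.
Column maxima: X → 9, Y → 10, Z → 2; minimax = 2.
maximin = minimax = 2, so a saddle point exists.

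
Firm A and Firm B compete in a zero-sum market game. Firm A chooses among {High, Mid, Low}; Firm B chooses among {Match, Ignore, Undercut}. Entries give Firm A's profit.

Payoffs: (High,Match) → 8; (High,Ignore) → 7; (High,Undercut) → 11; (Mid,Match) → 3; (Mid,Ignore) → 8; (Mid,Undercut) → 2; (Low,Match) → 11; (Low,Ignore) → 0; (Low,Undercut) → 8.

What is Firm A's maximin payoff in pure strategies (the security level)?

Row minima: High → 7, Mid → 2, Low → 0.
The best of these is 7.

7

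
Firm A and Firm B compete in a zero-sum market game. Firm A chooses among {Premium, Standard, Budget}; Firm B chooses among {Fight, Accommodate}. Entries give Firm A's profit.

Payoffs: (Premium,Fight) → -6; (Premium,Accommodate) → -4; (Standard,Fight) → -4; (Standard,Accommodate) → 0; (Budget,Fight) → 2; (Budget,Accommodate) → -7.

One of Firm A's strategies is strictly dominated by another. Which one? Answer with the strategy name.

Standard gives a strictly higher payoff than Premium against every column: -4 > -6, 0 > -4.
So Premium is strictly dominated and Firm A never plays it.

Premium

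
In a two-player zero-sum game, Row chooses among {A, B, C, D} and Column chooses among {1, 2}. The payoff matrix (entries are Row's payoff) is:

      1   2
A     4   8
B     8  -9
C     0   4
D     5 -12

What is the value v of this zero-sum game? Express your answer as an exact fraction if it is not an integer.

Row minima: A → 4, B → -9, C → 0, D → -12; maximin = 4.
Column maxima: 1 → 8, 2 → 8; minimax = 8.
4 ≠ 8, so there is no saddle point; optimal play is mixed.
C is strictly dominated by A, so Row never plays it.
D is strictly dominated by B, so Row never plays it.
On the remaining 2×2 (A, B vs 1, 2):
Let Row play A with probability p. Expected payoff against 1: 4p + 8(1−p) = −4p + 8; against 2: 8p + (-9)(1−p) = 17p − 9.
Setting these equal: −4p + 8 = 17p − 9 ⇒ −21p = -17 ⇒ p = 17/21, and the value is (-4)·(17/21) + 8 = 100/21.
For Column: with q = P(1), equating A's and B's payoffs gives −4q + 8 = 17q − 9 ⇒ q = 17/21.

100/21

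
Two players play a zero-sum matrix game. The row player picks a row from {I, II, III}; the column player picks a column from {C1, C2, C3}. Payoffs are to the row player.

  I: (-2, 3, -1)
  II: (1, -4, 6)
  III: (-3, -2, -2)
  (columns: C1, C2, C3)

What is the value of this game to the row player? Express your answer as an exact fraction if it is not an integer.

Row minima: I → -2, II → -4, III → -3; maximin = -2.
Column maxima: C1 → 1, C2 → 3, C3 → 6; minimax = 1.
-2 ≠ 1, so there is no saddle point; optimal play is mixed.
III is strictly dominated by I, so the row player never plays it.
C3 is strictly dominated by C1 (it gives the row player strictly more in every row), so the column player never plays it.
On the remaining 2×2 (I, II vs C1, C2):
Let the row player play I with probability p. Expected payoff against C1: (-2)p + 1(1−p) = −3p + 1; against C2: 3p + (-4)(1−p) = 7p − 4.
Setting these equal: −3p + 1 = 7p − 4 ⇒ −10p = -5 ⇒ p = 1/2, and the value is (-3)·(1/2) + 1 = -1/2.
For the column player: with q = P(C1), equating I's and II's payoffs gives −5q + 3 = 5q − 4 ⇒ q = 7/10.

-1/2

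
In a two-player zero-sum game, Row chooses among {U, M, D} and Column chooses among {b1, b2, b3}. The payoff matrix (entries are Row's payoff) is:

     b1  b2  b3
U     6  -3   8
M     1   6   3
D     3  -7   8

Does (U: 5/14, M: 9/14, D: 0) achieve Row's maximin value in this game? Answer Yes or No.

Against b1 this mix gives (5/14)·6 + (9/14)·1 = 39/14.
Against b2 this mix gives (5/14)·(-3) + (9/14)·6 = 39/14.
Against b3 this mix gives (5/14)·8 + (9/14)·3 = 67/14.
All of Column's active replies (b1, b2) yield 39/14, and no column does worse for Row. The mix makes Column indifferent and guarantees 39/14, so it is optimal.

Yes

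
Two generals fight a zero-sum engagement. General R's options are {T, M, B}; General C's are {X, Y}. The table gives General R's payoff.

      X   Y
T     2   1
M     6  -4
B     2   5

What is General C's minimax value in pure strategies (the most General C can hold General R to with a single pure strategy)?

Column maxima: X → 6, Y → 5.
The smallest of these is 5.

5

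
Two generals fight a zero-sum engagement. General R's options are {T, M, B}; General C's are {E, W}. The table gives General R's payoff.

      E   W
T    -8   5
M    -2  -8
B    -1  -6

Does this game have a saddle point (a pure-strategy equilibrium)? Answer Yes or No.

Row minima: T → -8, M → -8, B → -6; maximin = -6.
Column maxima: E → -1, W → 5; minimax = -1.
-6 ≠ -1, so no pure-strategy equilibrium exists.

No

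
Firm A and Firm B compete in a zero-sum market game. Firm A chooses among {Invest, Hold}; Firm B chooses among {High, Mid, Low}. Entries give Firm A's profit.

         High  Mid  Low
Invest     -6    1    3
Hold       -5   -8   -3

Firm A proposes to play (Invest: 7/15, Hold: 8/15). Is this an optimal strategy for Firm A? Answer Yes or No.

Against High this mix gives (7/15)·(-6) + (8/15)·(-5) = -82/15.
Against Mid this mix gives (7/15)·1 + (8/15)·(-8) = -19/5.
Against Low this mix gives (7/15)·3 + (8/15)·(-3) = -1/5.
Firm B will play High, holding Firm A to -82/15. Shifting weight toward the row that does better against High would raise this floor (the equalizing mix achieves -53/10 against both High and Mid), so the proposed strategy is not optimal.

No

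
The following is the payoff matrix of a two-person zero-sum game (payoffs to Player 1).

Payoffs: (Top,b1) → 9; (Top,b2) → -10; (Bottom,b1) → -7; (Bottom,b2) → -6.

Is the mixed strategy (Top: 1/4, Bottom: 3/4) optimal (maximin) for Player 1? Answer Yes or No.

No

Against b1 this mix gives (1/4)·9 + (3/4)·(-7) = -3.
Against b2 this mix gives (1/4)·(-10) + (3/4)·(-6) = -7.
Player 2 will play b2, holding Player 1 to -7. Shifting weight toward the row that does better against b2 would raise this floor (the equalizing mix achieves -31/5 against both b2 and b1), so the proposed strategy is not optimal.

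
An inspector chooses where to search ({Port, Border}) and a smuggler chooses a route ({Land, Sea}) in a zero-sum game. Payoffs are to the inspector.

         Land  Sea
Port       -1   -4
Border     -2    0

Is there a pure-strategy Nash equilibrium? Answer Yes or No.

Row minima: Port → -4, Border → -2; maximin = -2.
Column maxima: Land → -1, Sea → 0; minimax = -1.
-2 ≠ -1, so no pure-strategy equilibrium exists.

No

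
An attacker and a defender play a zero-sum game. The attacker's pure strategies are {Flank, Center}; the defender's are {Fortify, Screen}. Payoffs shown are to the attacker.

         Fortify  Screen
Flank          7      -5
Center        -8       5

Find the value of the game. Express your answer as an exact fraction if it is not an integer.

-1/5

Row minima: Flank → -5, Center → -8; maximin = -5.
Column maxima: Fortify → 7, Screen → 5; minimax = 5.
-5 ≠ 5, so there is no saddle point; optimal play is mixed.
Let the attacker play Flank with probability p. Expected payoff against Fortify: 7p + (-8)(1−p) = 15p − 8; against Screen: (-5)p + 5(1−p) = −10p + 5.
Setting these equal: 15p − 8 = −10p + 5 ⇒ 25p = 13 ⇒ p = 13/25, and the value is (15)·(13/25) − 8 = -1/5.
For the defender: with q = P(Fortify), equating Flank's and Center's payoffs gives 12q − 5 = −13q + 5 ⇒ q = 2/5.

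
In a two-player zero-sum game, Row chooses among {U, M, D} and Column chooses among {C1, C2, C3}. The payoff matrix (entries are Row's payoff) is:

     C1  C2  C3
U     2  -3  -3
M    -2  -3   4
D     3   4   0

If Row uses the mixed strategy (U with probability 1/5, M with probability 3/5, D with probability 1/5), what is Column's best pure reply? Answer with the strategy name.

If Column plays C1, Row's expected payoff is (1/5)·2 + (3/5)·(-2) + (1/5)·3 = -1/5.
If Column plays C2, Row's expected payoff is (1/5)·(-3) + (3/5)·(-3) + (1/5)·4 = -8/5.
If Column plays C3, Row's expected payoff is (1/5)·(-3) + (3/5)·4 + (1/5)·0 = 9/5.
Column minimizes Row's payoff; the smallest is -8/5, so the best response is C2.

C2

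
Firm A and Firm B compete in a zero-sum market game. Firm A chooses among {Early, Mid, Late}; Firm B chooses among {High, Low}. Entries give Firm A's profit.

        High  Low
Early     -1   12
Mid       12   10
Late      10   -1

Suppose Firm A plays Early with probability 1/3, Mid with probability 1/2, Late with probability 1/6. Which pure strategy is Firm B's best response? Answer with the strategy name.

If Firm B plays High, Firm A's expected payoff is (1/3)·(-1) + (1/2)·12 + (1/6)·10 = 22/3.
If Firm B plays Low, Firm A's expected payoff is (1/3)·12 + (1/2)·10 + (1/6)·(-1) = 53/6.
Firm B minimizes Firm A's payoff; the smallest is 22/3, so the best response is High.

High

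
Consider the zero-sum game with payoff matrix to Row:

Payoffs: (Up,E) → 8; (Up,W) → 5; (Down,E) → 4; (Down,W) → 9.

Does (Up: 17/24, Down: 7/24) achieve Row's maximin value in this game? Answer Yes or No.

No

Against E this mix gives (17/24)·8 + (7/24)·4 = 41/6.
Against W this mix gives (17/24)·5 + (7/24)·9 = 37/6.
Column will play W, holding Row to 37/6. Shifting weight toward the row that does better against W would raise this floor (the equalizing mix achieves 13/2 against both W and E), so the proposed strategy is not optimal.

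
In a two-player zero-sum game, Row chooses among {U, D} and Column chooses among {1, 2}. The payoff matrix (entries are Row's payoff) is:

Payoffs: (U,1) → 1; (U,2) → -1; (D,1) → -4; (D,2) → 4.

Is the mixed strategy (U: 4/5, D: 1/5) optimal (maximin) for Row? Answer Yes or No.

Yes

Against 1 this mix gives (4/5)·1 + (1/5)·(-4) = 0.
Against 2 this mix gives (4/5)·(-1) + (1/5)·4 = 0.
All of Column's active replies (1, 2) yield 0, and no column does worse for Row. The mix makes Column indifferent and guarantees 0, so it is optimal.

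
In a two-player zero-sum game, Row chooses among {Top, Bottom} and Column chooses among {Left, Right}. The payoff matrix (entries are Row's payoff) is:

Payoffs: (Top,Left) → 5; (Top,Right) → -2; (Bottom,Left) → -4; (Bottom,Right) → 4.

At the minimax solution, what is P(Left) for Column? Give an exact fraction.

Row minima: Top → -2, Bottom → -4; maximin = -2.
Column maxima: Left → 5, Right → 4; minimax = 4.
-2 ≠ 4, so there is no saddle point; optimal play is mixed.
Let Row play Top with probability p. Expected payoff against Left: 5p + (-4)(1−p) = 9p − 4; against Right: (-2)p + 4(1−p) = −6p + 4.
Setting these equal: 9p − 4 = −6p + 4 ⇒ 15p = 8 ⇒ p = 8/15, and the value is (9)·(8/15) − 4 = 4/5.
For Column: with q = P(Left), equating Top's and Bottom's payoffs gives 7q − 2 = −8q + 4 ⇒ q = 2/5.

2/5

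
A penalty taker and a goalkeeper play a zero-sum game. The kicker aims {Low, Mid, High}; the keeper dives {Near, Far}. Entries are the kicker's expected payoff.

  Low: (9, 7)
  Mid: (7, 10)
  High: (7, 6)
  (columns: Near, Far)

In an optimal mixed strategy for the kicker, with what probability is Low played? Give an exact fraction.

3/5

Row minima: Low → 7, Mid → 7, High → 6; maximin = 7.
Column maxima: Near → 9, Far → 10; minimax = 9.
7 ≠ 9, so there is no saddle point; optimal play is mixed.
High is strictly dominated by Low, so the kicker never plays it.
On the remaining 2×2 (Low, Mid vs Near, Far):
Let the kicker play Low with probability p. Expected payoff against Near: 9p + 7(1−p) = 2p + 7; against Far: 7p + 10(1−p) = −3p + 10.
Setting these equal: 2p + 7 = −3p + 10 ⇒ 5p = 3 ⇒ p = 3/5, and the value is (2)·(3/5) + 7 = 41/5.
For the keeper: with q = P(Near), equating Low's and Mid's payoffs gives 2q + 7 = −3q + 10 ⇒ q = 3/5.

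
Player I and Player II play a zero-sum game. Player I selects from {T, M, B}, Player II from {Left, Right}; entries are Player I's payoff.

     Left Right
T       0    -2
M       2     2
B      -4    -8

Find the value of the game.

2

Row minima: T → -2, M → 2, B → -8; maximin = 2.
Column maxima: Left → 2, Right → 2; minimax = 2.
Since maximin = minimax = 2, there is a saddle point and the value is 2.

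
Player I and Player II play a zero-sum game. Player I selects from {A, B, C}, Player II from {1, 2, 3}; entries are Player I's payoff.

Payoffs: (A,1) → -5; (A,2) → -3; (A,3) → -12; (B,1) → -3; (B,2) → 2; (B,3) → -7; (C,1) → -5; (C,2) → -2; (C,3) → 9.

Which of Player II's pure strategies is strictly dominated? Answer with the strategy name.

2

1 holds Player I's payoff strictly below 2 in every row: -5 < -3, -3 < 2, -5 < -2.
So 2 is strictly dominated for Player II.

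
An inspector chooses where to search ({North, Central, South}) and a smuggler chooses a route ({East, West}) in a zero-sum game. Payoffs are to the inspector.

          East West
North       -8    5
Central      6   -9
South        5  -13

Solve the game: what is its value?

-3/2

Row minima: North → -8, Central → -9, South → -13; maximin = -8.
Column maxima: East → 6, West → 5; minimax = 5.
-8 ≠ 5, so there is no saddle point; optimal play is mixed.
South is strictly dominated by Central, so the inspector never plays it.
On the remaining 2×2 (North, Central vs East, West):
Let the inspector play North with probability p. Expected payoff against East: (-8)p + 6(1−p) = −14p + 6; against West: 5p + (-9)(1−p) = 14p − 9.
Setting these equal: −14p + 6 = 14p − 9 ⇒ −28p = -15 ⇒ p = 15/28, and the value is (-14)·(15/28) + 6 = -3/2.
For the smuggler: with q = P(East), equating North's and Central's payoffs gives −13q + 5 = 15q − 9 ⇒ q = 1/2.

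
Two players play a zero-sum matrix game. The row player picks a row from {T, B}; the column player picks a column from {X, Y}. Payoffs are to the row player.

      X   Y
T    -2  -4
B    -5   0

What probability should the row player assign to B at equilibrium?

2/7

Row minima: T → -4, B → -5; maximin = -4.
Column maxima: X → -2, Y → 0; minimax = -2.
-4 ≠ -2, so there is no saddle point; optimal play is mixed.
Let the row player play T with probability p. Expected payoff against X: (-2)p + (-5)(1−p) = 3p − 5; against Y: (-4)p + 0(1−p) = −4p.
Setting these equal: 3p − 5 = −4p ⇒ 7p = 5 ⇒ p = 5/7, and the value is (3)·(5/7) − 5 = -20/7.
For the column player: with q = P(X), equating T's and B's payoffs gives 2q − 4 = −5q ⇒ q = 4/7.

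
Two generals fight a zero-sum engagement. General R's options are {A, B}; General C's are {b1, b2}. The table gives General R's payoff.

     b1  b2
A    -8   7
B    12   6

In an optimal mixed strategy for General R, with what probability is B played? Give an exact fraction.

Row minima: A → -8, B → 6; maximin = 6.
Column maxima: b1 → 12, b2 → 7; minimax = 7.
6 ≠ 7, so there is no saddle point; optimal play is mixed.
Let General R play A with probability p. Expected payoff against b1: (-8)p + 12(1−p) = −20p + 12; against b2: 7p + 6(1−p) = p + 6.
Setting these equal: −20p + 12 = p + 6 ⇒ −21p = -6 ⇒ p = 2/7, and the value is (-20)·(2/7) + 12 = 44/7.
For General C: with q = P(b1), equating A's and B's payoffs gives −15q + 7 = 6q + 6 ⇒ q = 1/21.

5/7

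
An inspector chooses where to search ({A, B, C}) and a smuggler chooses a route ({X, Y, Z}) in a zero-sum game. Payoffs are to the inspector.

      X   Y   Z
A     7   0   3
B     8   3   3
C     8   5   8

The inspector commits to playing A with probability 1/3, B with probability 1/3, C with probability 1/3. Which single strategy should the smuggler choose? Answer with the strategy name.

Y

If the smuggler plays X, the inspector's expected payoff is (1/3)·7 + (1/3)·8 + (1/3)·8 = 23/3.
If the smuggler plays Y, the inspector's expected payoff is (1/3)·0 + (1/3)·3 + (1/3)·5 = 8/3.
If the smuggler plays Z, the inspector's expected payoff is (1/3)·3 + (1/3)·3 + (1/3)·8 = 14/3.
The smuggler minimizes the inspector's payoff; the smallest is 8/3, so the best response is Y.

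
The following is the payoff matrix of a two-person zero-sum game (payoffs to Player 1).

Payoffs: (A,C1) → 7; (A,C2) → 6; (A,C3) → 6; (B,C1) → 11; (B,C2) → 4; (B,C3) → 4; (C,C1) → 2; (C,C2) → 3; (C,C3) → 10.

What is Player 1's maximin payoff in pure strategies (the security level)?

Row minima: A → 6, B → 4, C → 2.
The best of these is 6.

6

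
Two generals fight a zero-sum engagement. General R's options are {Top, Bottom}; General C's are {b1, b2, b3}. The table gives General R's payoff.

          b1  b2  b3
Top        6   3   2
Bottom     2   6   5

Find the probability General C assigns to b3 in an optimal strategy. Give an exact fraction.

4/7

Row minima: Top → 2, Bottom → 2; maximin = 2.
Column maxima: b1 → 6, b2 → 6, b3 → 5; minimax = 5.
2 ≠ 5, so there is no saddle point; optimal play is mixed.
b2 is strictly dominated by b3 (it gives General R strictly more in every row), so General C never plays it.
On the remaining 2×2 (Top, Bottom vs b1, b3):
Let General R play Top with probability p. Expected payoff against b1: 6p + 2(1−p) = 4p + 2; against b3: 2p + 5(1−p) = −3p + 5.
Setting these equal: 4p + 2 = −3p + 5 ⇒ 7p = 3 ⇒ p = 3/7, and the value is (4)·(3/7) + 2 = 26/7.
For General C: with q = P(b1), equating Top's and Bottom's payoffs gives 4q + 2 = −3q + 5 ⇒ q = 3/7.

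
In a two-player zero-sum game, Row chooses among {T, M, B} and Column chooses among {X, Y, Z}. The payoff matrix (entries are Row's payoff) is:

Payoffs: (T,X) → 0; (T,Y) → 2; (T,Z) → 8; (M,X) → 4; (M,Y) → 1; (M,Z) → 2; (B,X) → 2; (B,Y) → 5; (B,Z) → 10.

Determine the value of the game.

Row minima: T → 0, M → 1, B → 2; maximin = 2.
Column maxima: X → 4, Y → 5, Z → 10; minimax = 4.
2 ≠ 4, so there is no saddle point; optimal play is mixed.
T is strictly dominated by B, so Row never plays it.
Z is strictly dominated by Y (it gives Row strictly more in every row), so Column never plays it.
On the remaining 2×2 (M, B vs X, Y):
Let Row play M with probability p. Expected payoff against X: 4p + 2(1−p) = 2p + 2; against Y: 1p + 5(1−p) = −4p + 5.
Setting these equal: 2p + 2 = −4p + 5 ⇒ 6p = 3 ⇒ p = 1/2, and the value is (2)·(1/2) + 2 = 3.
For Column: with q = P(X), equating M's and B's payoffs gives 3q + 1 = −3q + 5 ⇒ q = 2/3.

3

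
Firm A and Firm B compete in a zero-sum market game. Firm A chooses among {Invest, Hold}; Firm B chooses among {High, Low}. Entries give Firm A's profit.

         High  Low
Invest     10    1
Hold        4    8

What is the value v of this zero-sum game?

76/13

Row minima: Invest → 1, Hold → 4; maximin = 4.
Column maxima: High → 10, Low → 8; minimax = 8.
4 ≠ 8, so there is no saddle point; optimal play is mixed.
Let Firm A play Invest with probability p. Expected payoff against High: 10p + 4(1−p) = 6p + 4; against Low: 1p + 8(1−p) = −7p + 8.
Setting these equal: 6p + 4 = −7p + 8 ⇒ 13p = 4 ⇒ p = 4/13, and the value is (6)·(4/13) + 4 = 76/13.
For Firm B: with q = P(High), equating Invest's and Hold's payoffs gives 9q + 1 = −4q + 8 ⇒ q = 7/13.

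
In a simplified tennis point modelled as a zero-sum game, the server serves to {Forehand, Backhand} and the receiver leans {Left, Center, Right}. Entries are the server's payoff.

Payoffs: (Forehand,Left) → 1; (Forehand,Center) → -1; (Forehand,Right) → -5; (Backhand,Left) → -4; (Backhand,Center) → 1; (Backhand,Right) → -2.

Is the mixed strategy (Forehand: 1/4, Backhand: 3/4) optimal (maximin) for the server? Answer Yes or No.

Yes

Against Left this mix gives (1/4)·1 + (3/4)·(-4) = -11/4.
Against Center this mix gives (1/4)·(-1) + (3/4)·1 = 1/2.
Against Right this mix gives (1/4)·(-5) + (3/4)·(-2) = -11/4.
All of the receiver's active replies (Left, Right) yield -11/4, and no column does worse for the server. The mix makes the receiver indifferent and guarantees -11/4, so it is optimal.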